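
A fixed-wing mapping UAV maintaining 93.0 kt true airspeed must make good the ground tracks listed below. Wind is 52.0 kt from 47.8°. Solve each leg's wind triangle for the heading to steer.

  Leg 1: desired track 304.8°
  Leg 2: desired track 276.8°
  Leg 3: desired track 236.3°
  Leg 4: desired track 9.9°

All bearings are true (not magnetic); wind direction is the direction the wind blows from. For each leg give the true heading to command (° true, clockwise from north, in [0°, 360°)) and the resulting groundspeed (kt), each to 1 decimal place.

Leg 1: heading=337.8°, groundspeed=89.7 kt
Leg 2: heading=301.8°, groundspeed=118.4 kt
Leg 3: heading=241.0°, groundspeed=144.1 kt
Leg 4: heading=30.0°, groundspeed=46.3 kt

Leg 1: desired track 304.8°; wind correction +33.0° → command heading 337.8°, groundspeed 89.7 kt
Leg 2: desired track 276.8°; wind correction +25.0° → command heading 301.8°, groundspeed 118.4 kt
Leg 3: desired track 236.3°; wind correction +4.7° → command heading 241.0°, groundspeed 144.1 kt
Leg 4: desired track 9.9°; wind correction +20.1° → command heading 30.0°, groundspeed 46.3 kt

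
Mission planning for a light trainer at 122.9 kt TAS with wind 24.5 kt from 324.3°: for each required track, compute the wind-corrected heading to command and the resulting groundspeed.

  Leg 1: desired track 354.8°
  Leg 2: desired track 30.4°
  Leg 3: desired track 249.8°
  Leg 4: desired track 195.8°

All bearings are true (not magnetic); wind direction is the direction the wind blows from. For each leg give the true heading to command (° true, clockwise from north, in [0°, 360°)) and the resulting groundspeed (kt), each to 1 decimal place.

Leg 1: desired track 354.8°; wind correction -5.8° → command heading 349.0°, groundspeed 101.2 kt
Leg 2: desired track 30.4°; wind correction -10.5° → command heading 19.9°, groundspeed 110.9 kt
Leg 3: desired track 249.8°; wind correction +11.1° → command heading 260.9°, groundspeed 114.1 kt
Leg 4: desired track 195.8°; wind correction +9.0° → command heading 204.8°, groundspeed 136.6 kt

Leg 1: heading=349.0°, groundspeed=101.2 kt
Leg 2: heading=19.9°, groundspeed=110.9 kt
Leg 3: heading=260.9°, groundspeed=114.1 kt
Leg 4: heading=204.8°, groundspeed=136.6 kt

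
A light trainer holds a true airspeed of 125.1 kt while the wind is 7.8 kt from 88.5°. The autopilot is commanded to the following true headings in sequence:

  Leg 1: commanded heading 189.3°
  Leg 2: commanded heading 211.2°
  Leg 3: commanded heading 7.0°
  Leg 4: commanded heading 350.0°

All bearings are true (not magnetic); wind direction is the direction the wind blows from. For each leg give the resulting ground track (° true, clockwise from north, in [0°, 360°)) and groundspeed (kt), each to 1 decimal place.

Leg 1: track=192.8°, groundspeed=126.8 kt
Leg 2: track=214.1°, groundspeed=129.5 kt
Leg 3: track=3.4°, groundspeed=124.2 kt
Leg 4: track=346.5°, groundspeed=126.5 kt

Leg 1: heading 189.3°; drift +3.5° → track 192.8°, groundspeed 126.8 kt
Leg 2: heading 211.2°; drift +2.9° → track 214.1°, groundspeed 129.5 kt
Leg 3: heading 7.0°; drift -3.6° → track 3.4°, groundspeed 124.2 kt
Leg 4: heading 350.0°; drift -3.5° → track 346.5°, groundspeed 126.5 kt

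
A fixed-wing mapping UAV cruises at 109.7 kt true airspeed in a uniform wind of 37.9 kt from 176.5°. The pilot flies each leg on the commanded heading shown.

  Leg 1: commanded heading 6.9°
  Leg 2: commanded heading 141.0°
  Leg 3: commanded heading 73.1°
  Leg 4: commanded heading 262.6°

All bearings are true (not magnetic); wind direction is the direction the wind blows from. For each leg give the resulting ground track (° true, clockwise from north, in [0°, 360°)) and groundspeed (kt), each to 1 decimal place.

Leg 1: heading 6.9°; drift -2.7° → track 4.2°, groundspeed 147.1 kt
Leg 2: heading 141.0°; drift -15.6° → track 125.4°, groundspeed 81.9 kt
Leg 3: heading 73.1°; drift -17.3° → track 55.8°, groundspeed 124.1 kt
Leg 4: heading 262.6°; drift +19.4° → track 282.0°, groundspeed 113.6 kt

Leg 1: track=4.2°, groundspeed=147.1 kt
Leg 2: track=125.4°, groundspeed=81.9 kt
Leg 3: track=55.8°, groundspeed=124.1 kt
Leg 4: track=282.0°, groundspeed=113.6 kt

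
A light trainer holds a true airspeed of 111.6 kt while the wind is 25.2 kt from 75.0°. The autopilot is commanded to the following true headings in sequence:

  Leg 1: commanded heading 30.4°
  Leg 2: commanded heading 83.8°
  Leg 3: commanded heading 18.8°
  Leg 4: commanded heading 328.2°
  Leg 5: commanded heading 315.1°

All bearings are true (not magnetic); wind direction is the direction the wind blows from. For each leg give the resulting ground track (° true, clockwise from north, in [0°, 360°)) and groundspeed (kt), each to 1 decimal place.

Leg 1: heading 30.4°; drift -10.7° → track 19.7°, groundspeed 95.3 kt
Leg 2: heading 83.8°; drift +2.5° → track 86.3°, groundspeed 86.8 kt
Leg 3: heading 18.8°; drift -12.1° → track 6.7°, groundspeed 99.8 kt
Leg 4: heading 328.2°; drift -11.5° → track 316.7°, groundspeed 121.3 kt
Leg 5: heading 315.1°; drift -10.0° → track 305.1°, groundspeed 126.1 kt

Leg 1: track=19.7°, groundspeed=95.3 kt
Leg 2: track=86.3°, groundspeed=86.8 kt
Leg 3: track=6.7°, groundspeed=99.8 kt
Leg 4: track=316.7°, groundspeed=121.3 kt
Leg 5: track=305.1°, groundspeed=126.1 kt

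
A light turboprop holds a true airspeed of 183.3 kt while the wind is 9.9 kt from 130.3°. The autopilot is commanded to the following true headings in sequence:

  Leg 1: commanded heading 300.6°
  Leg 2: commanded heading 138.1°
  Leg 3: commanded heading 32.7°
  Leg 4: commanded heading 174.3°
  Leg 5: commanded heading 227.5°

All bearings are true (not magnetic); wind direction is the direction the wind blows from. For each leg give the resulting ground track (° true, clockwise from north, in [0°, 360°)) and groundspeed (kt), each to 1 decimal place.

Leg 1: track=301.1°, groundspeed=193.1 kt
Leg 2: track=138.5°, groundspeed=173.5 kt
Leg 3: track=29.7°, groundspeed=184.9 kt
Leg 4: track=176.5°, groundspeed=176.3 kt
Leg 5: track=230.5°, groundspeed=184.8 kt

Leg 1: heading 300.6°; drift +0.5° → track 301.1°, groundspeed 193.1 kt
Leg 2: heading 138.1°; drift +0.4° → track 138.5°, groundspeed 173.5 kt
Leg 3: heading 32.7°; drift -3.0° → track 29.7°, groundspeed 184.9 kt
Leg 4: heading 174.3°; drift +2.2° → track 176.5°, groundspeed 176.3 kt
Leg 5: heading 227.5°; drift +3.0° → track 230.5°, groundspeed 184.8 kt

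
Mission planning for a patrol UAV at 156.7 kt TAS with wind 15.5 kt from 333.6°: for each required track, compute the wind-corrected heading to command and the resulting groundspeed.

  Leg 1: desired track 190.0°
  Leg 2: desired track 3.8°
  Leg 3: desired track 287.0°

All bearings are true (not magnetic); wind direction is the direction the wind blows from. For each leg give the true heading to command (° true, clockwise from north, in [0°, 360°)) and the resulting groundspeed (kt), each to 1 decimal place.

Leg 1: heading=193.4°, groundspeed=168.9 kt
Leg 2: heading=0.9°, groundspeed=143.1 kt
Leg 3: heading=291.1°, groundspeed=145.6 kt

Leg 1: desired track 190.0°; wind correction +3.4° → command heading 193.4°, groundspeed 168.9 kt
Leg 2: desired track 3.8°; wind correction -2.9° → command heading 0.9°, groundspeed 143.1 kt
Leg 3: desired track 287.0°; wind correction +4.1° → command heading 291.1°, groundspeed 145.6 kt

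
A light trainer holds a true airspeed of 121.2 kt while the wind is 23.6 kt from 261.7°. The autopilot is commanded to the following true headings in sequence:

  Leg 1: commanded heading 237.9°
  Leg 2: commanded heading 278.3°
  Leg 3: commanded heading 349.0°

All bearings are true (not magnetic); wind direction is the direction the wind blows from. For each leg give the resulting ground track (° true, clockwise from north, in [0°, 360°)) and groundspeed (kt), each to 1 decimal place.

Leg 1: heading 237.9°; drift -5.5° → track 232.4°, groundspeed 100.1 kt
Leg 2: heading 278.3°; drift +3.9° → track 282.2°, groundspeed 98.8 kt
Leg 3: heading 349.0°; drift +11.1° → track 0.1°, groundspeed 122.4 kt

Leg 1: track=232.4°, groundspeed=100.1 kt
Leg 2: track=282.2°, groundspeed=98.8 kt
Leg 3: track=0.1°, groundspeed=122.4 kt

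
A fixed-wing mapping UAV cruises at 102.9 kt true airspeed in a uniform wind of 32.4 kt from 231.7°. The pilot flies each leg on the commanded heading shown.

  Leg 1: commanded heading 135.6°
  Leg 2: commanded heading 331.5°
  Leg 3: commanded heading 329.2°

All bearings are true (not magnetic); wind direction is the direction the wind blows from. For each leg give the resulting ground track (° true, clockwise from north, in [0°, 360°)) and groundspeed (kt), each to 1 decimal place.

Leg 1: heading 135.6°; drift -16.9° → track 118.7°, groundspeed 111.1 kt
Leg 2: heading 331.5°; drift +16.4° → track 347.9°, groundspeed 113.0 kt
Leg 3: heading 329.2°; drift +16.7° → track 345.9°, groundspeed 111.8 kt

Leg 1: track=118.7°, groundspeed=111.1 kt
Leg 2: track=347.9°, groundspeed=113.0 kt
Leg 3: track=345.9°, groundspeed=111.8 kt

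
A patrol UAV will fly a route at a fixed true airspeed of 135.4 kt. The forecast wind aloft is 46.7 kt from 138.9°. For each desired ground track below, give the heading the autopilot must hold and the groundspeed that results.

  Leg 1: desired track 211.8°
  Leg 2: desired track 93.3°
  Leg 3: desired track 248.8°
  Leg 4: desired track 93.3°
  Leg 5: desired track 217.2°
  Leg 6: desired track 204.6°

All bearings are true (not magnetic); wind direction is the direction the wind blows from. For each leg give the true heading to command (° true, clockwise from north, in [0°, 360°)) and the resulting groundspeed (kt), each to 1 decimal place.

Leg 1: desired track 211.8°; wind correction -19.2° → command heading 192.6°, groundspeed 114.1 kt
Leg 2: desired track 93.3°; wind correction +14.3° → command heading 107.6°, groundspeed 98.6 kt
Leg 3: desired track 248.8°; wind correction -18.9° → command heading 229.9°, groundspeed 144.0 kt
Leg 4: desired track 93.3°; wind correction +14.3° → command heading 107.6°, groundspeed 98.6 kt
Leg 5: desired track 217.2°; wind correction -19.7° → command heading 197.5°, groundspeed 118.0 kt
Leg 6: desired track 204.6°; wind correction -18.3° → command heading 186.3°, groundspeed 109.3 kt

Leg 1: heading=192.6°, groundspeed=114.1 kt
Leg 2: heading=107.6°, groundspeed=98.6 kt
Leg 3: heading=229.9°, groundspeed=144.0 kt
Leg 4: heading=107.6°, groundspeed=98.6 kt
Leg 5: heading=197.5°, groundspeed=118.0 kt
Leg 6: heading=186.3°, groundspeed=109.3 kt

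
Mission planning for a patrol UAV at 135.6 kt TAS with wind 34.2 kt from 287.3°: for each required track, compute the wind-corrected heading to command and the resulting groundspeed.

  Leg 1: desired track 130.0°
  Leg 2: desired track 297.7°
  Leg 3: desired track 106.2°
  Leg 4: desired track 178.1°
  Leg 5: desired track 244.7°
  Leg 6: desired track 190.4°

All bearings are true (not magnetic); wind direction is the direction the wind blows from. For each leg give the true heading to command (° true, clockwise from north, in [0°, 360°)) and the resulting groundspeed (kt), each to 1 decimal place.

Leg 1: heading=135.6°, groundspeed=166.5 kt
Leg 2: heading=295.1°, groundspeed=101.8 kt
Leg 3: heading=105.9°, groundspeed=169.8 kt
Leg 4: heading=191.9°, groundspeed=142.9 kt
Leg 5: heading=254.5°, groundspeed=108.4 kt
Leg 6: heading=204.9°, groundspeed=135.4 kt

Leg 1: desired track 130.0°; wind correction +5.6° → command heading 135.6°, groundspeed 166.5 kt
Leg 2: desired track 297.7°; wind correction -2.6° → command heading 295.1°, groundspeed 101.8 kt
Leg 3: desired track 106.2°; wind correction -0.3° → command heading 105.9°, groundspeed 169.8 kt
Leg 4: desired track 178.1°; wind correction +13.8° → command heading 191.9°, groundspeed 142.9 kt
Leg 5: desired track 244.7°; wind correction +9.8° → command heading 254.5°, groundspeed 108.4 kt
Leg 6: desired track 190.4°; wind correction +14.5° → command heading 204.9°, groundspeed 135.4 kt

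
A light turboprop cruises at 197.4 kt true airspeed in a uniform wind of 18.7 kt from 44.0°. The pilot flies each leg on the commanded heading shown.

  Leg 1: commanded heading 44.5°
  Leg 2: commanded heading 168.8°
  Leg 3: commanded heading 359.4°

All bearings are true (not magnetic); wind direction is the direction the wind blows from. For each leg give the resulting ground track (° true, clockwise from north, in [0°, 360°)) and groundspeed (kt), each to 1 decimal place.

Leg 1: track=44.6°, groundspeed=178.7 kt
Leg 2: track=173.0°, groundspeed=208.6 kt
Leg 3: track=355.3°, groundspeed=184.6 kt

Leg 1: heading 44.5°; drift +0.1° → track 44.6°, groundspeed 178.7 kt
Leg 2: heading 168.8°; drift +4.2° → track 173.0°, groundspeed 208.6 kt
Leg 3: heading 359.4°; drift -4.1° → track 355.3°, groundspeed 184.6 kt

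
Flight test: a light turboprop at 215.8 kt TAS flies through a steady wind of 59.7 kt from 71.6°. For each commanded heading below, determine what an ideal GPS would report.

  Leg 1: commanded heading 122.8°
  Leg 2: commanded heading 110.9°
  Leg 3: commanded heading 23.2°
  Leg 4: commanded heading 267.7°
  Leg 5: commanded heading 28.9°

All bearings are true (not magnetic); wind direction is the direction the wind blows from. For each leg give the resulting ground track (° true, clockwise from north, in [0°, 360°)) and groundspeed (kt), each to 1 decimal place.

Leg 1: track=137.4°, groundspeed=184.4 kt
Leg 2: track=123.5°, groundspeed=173.8 kt
Leg 3: track=9.0°, groundspeed=181.7 kt
Leg 4: track=264.2°, groundspeed=273.7 kt
Leg 5: track=15.6°, groundspeed=176.6 kt

Leg 1: heading 122.8°; drift +14.6° → track 137.4°, groundspeed 184.4 kt
Leg 2: heading 110.9°; drift +12.6° → track 123.5°, groundspeed 173.8 kt
Leg 3: heading 23.2°; drift -14.2° → track 9.0°, groundspeed 181.7 kt
Leg 4: heading 267.7°; drift -3.5° → track 264.2°, groundspeed 273.7 kt
Leg 5: heading 28.9°; drift -13.3° → track 15.6°, groundspeed 176.6 kt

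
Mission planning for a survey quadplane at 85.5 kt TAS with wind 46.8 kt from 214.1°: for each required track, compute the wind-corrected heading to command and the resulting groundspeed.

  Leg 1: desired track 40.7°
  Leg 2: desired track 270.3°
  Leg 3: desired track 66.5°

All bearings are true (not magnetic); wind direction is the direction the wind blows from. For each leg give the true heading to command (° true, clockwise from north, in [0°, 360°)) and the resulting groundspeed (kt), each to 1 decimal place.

Leg 1: desired track 40.7°; wind correction +3.6° → command heading 44.3°, groundspeed 131.8 kt
Leg 2: desired track 270.3°; wind correction -27.1° → command heading 243.2°, groundspeed 50.1 kt
Leg 3: desired track 66.5°; wind correction +17.1° → command heading 83.6°, groundspeed 121.3 kt

Leg 1: heading=44.3°, groundspeed=131.8 kt
Leg 2: heading=243.2°, groundspeed=50.1 kt
Leg 3: heading=83.6°, groundspeed=121.3 kt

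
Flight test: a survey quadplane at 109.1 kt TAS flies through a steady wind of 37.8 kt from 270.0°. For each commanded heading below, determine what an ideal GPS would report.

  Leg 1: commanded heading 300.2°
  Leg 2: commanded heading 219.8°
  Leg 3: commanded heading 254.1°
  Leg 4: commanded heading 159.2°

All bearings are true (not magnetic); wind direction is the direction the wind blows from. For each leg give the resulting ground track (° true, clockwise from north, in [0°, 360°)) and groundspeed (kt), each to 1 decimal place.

Leg 1: track=314.2°, groundspeed=78.8 kt
Leg 2: track=200.9°, groundspeed=89.7 kt
Leg 3: track=246.0°, groundspeed=73.5 kt
Leg 4: track=143.1°, groundspeed=127.5 kt

Leg 1: heading 300.2°; drift +14.0° → track 314.2°, groundspeed 78.8 kt
Leg 2: heading 219.8°; drift -18.9° → track 200.9°, groundspeed 89.7 kt
Leg 3: heading 254.1°; drift -8.1° → track 246.0°, groundspeed 73.5 kt
Leg 4: heading 159.2°; drift -16.1° → track 143.1°, groundspeed 127.5 kt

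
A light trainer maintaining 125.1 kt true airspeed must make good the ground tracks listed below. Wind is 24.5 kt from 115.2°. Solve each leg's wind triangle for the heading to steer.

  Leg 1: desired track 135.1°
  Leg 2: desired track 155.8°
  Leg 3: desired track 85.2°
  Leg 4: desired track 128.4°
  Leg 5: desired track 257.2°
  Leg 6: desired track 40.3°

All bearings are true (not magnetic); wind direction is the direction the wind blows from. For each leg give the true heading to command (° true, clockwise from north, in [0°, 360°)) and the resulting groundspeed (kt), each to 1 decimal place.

Leg 1: desired track 135.1°; wind correction -3.8° → command heading 131.3°, groundspeed 101.8 kt
Leg 2: desired track 155.8°; wind correction -7.3° → command heading 148.5°, groundspeed 105.5 kt
Leg 3: desired track 85.2°; wind correction +5.6° → command heading 90.8°, groundspeed 103.3 kt
Leg 4: desired track 128.4°; wind correction -2.6° → command heading 125.8°, groundspeed 101.1 kt
Leg 5: desired track 257.2°; wind correction -6.9° → command heading 250.3°, groundspeed 143.5 kt
Leg 6: desired track 40.3°; wind correction +10.9° → command heading 51.2°, groundspeed 116.5 kt

Leg 1: heading=131.3°, groundspeed=101.8 kt
Leg 2: heading=148.5°, groundspeed=105.5 kt
Leg 3: heading=90.8°, groundspeed=103.3 kt
Leg 4: heading=125.8°, groundspeed=101.1 kt
Leg 5: heading=250.3°, groundspeed=143.5 kt
Leg 6: heading=51.2°, groundspeed=116.5 kt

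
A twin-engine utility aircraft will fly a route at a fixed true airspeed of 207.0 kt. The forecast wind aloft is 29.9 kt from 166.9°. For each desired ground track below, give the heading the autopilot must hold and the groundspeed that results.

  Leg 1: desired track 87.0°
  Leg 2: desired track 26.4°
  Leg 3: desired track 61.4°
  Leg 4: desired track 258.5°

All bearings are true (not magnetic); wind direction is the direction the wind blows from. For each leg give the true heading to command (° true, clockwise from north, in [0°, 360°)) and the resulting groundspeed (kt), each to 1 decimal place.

Leg 1: desired track 87.0°; wind correction +8.2° → command heading 95.2°, groundspeed 199.7 kt
Leg 2: desired track 26.4°; wind correction +5.3° → command heading 31.7°, groundspeed 229.2 kt
Leg 3: desired track 61.4°; wind correction +8.0° → command heading 69.4°, groundspeed 213.0 kt
Leg 4: desired track 258.5°; wind correction -8.3° → command heading 250.2°, groundspeed 205.7 kt

Leg 1: heading=95.2°, groundspeed=199.7 kt
Leg 2: heading=31.7°, groundspeed=229.2 kt
Leg 3: heading=69.4°, groundspeed=213.0 kt
Leg 4: heading=250.2°, groundspeed=205.7 kt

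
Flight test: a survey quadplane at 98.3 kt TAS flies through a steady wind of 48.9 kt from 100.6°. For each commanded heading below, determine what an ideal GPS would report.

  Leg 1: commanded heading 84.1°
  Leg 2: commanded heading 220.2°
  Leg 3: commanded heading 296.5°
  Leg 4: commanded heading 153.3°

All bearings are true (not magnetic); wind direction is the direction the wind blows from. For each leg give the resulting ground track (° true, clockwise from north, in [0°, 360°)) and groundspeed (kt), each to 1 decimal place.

Leg 1: heading 84.1°; drift -15.1° → track 69.0°, groundspeed 53.3 kt
Leg 2: heading 220.2°; drift +19.1° → track 239.3°, groundspeed 129.6 kt
Leg 3: heading 296.5°; drift -5.3° → track 291.2°, groundspeed 145.9 kt
Leg 4: heading 153.3°; drift +29.5° → track 182.8°, groundspeed 78.9 kt

Leg 1: track=69.0°, groundspeed=53.3 kt
Leg 2: track=239.3°, groundspeed=129.6 kt
Leg 3: track=291.2°, groundspeed=145.9 kt
Leg 4: track=182.8°, groundspeed=78.9 kt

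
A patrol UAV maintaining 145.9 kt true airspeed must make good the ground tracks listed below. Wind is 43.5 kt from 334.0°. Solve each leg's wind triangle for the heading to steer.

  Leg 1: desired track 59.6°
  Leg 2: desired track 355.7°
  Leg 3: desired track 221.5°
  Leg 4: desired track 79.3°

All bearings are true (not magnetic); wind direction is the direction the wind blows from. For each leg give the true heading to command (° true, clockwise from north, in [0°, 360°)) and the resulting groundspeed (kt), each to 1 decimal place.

Leg 1: desired track 59.6°; wind correction -17.3° → command heading 42.3°, groundspeed 136.0 kt
Leg 2: desired track 355.7°; wind correction -6.3° → command heading 349.4°, groundspeed 104.6 kt
Leg 3: desired track 221.5°; wind correction +16.0° → command heading 237.5°, groundspeed 156.9 kt
Leg 4: desired track 79.3°; wind correction -16.7° → command heading 62.6°, groundspeed 151.2 kt

Leg 1: heading=42.3°, groundspeed=136.0 kt
Leg 2: heading=349.4°, groundspeed=104.6 kt
Leg 3: heading=237.5°, groundspeed=156.9 kt
Leg 4: heading=62.6°, groundspeed=151.2 kt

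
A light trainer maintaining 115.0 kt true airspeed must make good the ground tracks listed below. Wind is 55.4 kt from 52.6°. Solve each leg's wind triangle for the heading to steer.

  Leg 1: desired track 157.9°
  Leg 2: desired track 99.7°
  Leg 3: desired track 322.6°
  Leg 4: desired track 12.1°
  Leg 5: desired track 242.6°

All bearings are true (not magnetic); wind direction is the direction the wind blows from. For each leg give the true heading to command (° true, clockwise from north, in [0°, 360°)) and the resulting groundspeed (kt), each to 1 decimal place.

Leg 1: desired track 157.9°; wind correction -27.7° → command heading 130.2°, groundspeed 116.4 kt
Leg 2: desired track 99.7°; wind correction -20.7° → command heading 79.0°, groundspeed 69.9 kt
Leg 3: desired track 322.6°; wind correction +28.8° → command heading 351.4°, groundspeed 100.8 kt
Leg 4: desired track 12.1°; wind correction +18.2° → command heading 30.3°, groundspeed 67.1 kt
Leg 5: desired track 242.6°; wind correction +4.8° → command heading 247.4°, groundspeed 169.2 kt

Leg 1: heading=130.2°, groundspeed=116.4 kt
Leg 2: heading=79.0°, groundspeed=69.9 kt
Leg 3: heading=351.4°, groundspeed=100.8 kt
Leg 4: heading=30.3°, groundspeed=67.1 kt
Leg 5: heading=247.4°, groundspeed=169.2 kt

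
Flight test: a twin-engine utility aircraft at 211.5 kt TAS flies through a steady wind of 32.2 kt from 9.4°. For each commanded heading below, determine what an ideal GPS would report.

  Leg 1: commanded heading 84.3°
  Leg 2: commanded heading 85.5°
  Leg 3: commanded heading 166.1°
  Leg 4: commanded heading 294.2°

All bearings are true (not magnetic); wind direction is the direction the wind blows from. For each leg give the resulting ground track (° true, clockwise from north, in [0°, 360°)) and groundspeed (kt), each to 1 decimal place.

Leg 1: heading 84.3°; drift +8.7° → track 93.0°, groundspeed 205.5 kt
Leg 2: heading 85.5°; drift +8.7° → track 94.2°, groundspeed 206.1 kt
Leg 3: heading 166.1°; drift +3.0° → track 169.1°, groundspeed 241.4 kt
Leg 4: heading 294.2°; drift -8.7° → track 285.5°, groundspeed 205.6 kt

Leg 1: track=93.0°, groundspeed=205.5 kt
Leg 2: track=94.2°, groundspeed=206.1 kt
Leg 3: track=169.1°, groundspeed=241.4 kt
Leg 4: track=285.5°, groundspeed=205.6 kt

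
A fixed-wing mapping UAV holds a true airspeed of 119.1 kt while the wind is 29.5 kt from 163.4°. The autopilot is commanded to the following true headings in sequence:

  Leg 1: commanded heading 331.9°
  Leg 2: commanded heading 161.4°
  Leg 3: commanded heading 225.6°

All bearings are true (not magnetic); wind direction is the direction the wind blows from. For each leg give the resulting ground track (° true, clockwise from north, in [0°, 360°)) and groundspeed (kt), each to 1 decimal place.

Leg 1: track=334.2°, groundspeed=148.1 kt
Leg 2: track=160.7°, groundspeed=89.6 kt
Leg 3: track=239.5°, groundspeed=108.5 kt

Leg 1: heading 331.9°; drift +2.3° → track 334.2°, groundspeed 148.1 kt
Leg 2: heading 161.4°; drift -0.7° → track 160.7°, groundspeed 89.6 kt
Leg 3: heading 225.6°; drift +13.9° → track 239.5°, groundspeed 108.5 kt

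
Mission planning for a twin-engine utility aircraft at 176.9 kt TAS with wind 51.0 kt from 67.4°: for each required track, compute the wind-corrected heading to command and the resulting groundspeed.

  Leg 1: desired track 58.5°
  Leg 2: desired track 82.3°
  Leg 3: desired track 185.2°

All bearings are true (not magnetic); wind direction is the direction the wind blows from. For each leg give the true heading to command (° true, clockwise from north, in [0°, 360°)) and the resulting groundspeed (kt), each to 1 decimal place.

Leg 1: desired track 58.5°; wind correction +2.6° → command heading 61.1°, groundspeed 126.3 kt
Leg 2: desired track 82.3°; wind correction -4.3° → command heading 78.0°, groundspeed 127.1 kt
Leg 3: desired track 185.2°; wind correction -14.8° → command heading 170.4°, groundspeed 194.8 kt

Leg 1: heading=61.1°, groundspeed=126.3 kt
Leg 2: heading=78.0°, groundspeed=127.1 kt
Leg 3: heading=170.4°, groundspeed=194.8 kt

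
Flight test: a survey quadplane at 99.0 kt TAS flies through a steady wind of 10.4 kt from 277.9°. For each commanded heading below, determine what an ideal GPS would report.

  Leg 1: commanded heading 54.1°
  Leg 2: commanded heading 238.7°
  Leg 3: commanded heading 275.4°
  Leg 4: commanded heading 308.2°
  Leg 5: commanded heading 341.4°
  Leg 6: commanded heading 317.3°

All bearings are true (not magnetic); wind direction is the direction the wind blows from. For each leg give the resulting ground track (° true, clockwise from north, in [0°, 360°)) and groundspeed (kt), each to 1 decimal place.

Leg 1: track=58.0°, groundspeed=106.7 kt
Leg 2: track=234.6°, groundspeed=91.2 kt
Leg 3: track=275.1°, groundspeed=88.6 kt
Leg 4: track=311.5°, groundspeed=90.2 kt
Leg 5: track=347.0°, groundspeed=94.8 kt
Leg 6: track=321.5°, groundspeed=91.2 kt

Leg 1: heading 54.1°; drift +3.9° → track 58.0°, groundspeed 106.7 kt
Leg 2: heading 238.7°; drift -4.1° → track 234.6°, groundspeed 91.2 kt
Leg 3: heading 275.4°; drift -0.3° → track 275.1°, groundspeed 88.6 kt
Leg 4: heading 308.2°; drift +3.3° → track 311.5°, groundspeed 90.2 kt
Leg 5: heading 341.4°; drift +5.6° → track 347.0°, groundspeed 94.8 kt
Leg 6: heading 317.3°; drift +4.2° → track 321.5°, groundspeed 91.2 kt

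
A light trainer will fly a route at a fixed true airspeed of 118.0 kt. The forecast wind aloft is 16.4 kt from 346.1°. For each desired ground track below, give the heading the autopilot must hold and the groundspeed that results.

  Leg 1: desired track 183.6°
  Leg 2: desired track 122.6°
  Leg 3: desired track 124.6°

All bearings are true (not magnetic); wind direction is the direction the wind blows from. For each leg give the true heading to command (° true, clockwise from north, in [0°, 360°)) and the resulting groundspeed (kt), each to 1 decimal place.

Leg 1: heading=186.0°, groundspeed=133.5 kt
Leg 2: heading=117.1°, groundspeed=129.4 kt
Leg 3: heading=119.3°, groundspeed=129.8 kt

Leg 1: desired track 183.6°; wind correction +2.4° → command heading 186.0°, groundspeed 133.5 kt
Leg 2: desired track 122.6°; wind correction -5.5° → command heading 117.1°, groundspeed 129.4 kt
Leg 3: desired track 124.6°; wind correction -5.3° → command heading 119.3°, groundspeed 129.8 kt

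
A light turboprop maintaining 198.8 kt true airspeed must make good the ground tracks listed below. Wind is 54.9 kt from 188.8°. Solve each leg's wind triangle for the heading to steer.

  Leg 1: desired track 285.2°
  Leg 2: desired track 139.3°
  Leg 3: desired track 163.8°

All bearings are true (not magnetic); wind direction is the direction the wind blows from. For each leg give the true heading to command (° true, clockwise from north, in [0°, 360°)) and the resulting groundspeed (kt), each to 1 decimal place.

Leg 1: desired track 285.2°; wind correction -15.9° → command heading 269.3°, groundspeed 197.3 kt
Leg 2: desired track 139.3°; wind correction +12.1° → command heading 151.4°, groundspeed 158.7 kt
Leg 3: desired track 163.8°; wind correction +6.7° → command heading 170.5°, groundspeed 147.7 kt

Leg 1: heading=269.3°, groundspeed=197.3 kt
Leg 2: heading=151.4°, groundspeed=158.7 kt
Leg 3: heading=170.5°, groundspeed=147.7 kt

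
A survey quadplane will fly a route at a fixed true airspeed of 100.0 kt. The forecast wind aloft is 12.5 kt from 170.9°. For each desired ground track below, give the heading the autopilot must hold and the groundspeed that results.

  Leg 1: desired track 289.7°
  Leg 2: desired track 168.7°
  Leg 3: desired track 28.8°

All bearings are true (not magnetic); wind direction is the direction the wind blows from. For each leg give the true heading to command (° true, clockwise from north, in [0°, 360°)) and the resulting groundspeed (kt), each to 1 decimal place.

Leg 1: heading=283.4°, groundspeed=105.4 kt
Leg 2: heading=169.0°, groundspeed=87.5 kt
Leg 3: heading=33.2°, groundspeed=109.6 kt

Leg 1: desired track 289.7°; wind correction -6.3° → command heading 283.4°, groundspeed 105.4 kt
Leg 2: desired track 168.7°; wind correction +0.3° → command heading 169.0°, groundspeed 87.5 kt
Leg 3: desired track 28.8°; wind correction +4.4° → command heading 33.2°, groundspeed 109.6 kt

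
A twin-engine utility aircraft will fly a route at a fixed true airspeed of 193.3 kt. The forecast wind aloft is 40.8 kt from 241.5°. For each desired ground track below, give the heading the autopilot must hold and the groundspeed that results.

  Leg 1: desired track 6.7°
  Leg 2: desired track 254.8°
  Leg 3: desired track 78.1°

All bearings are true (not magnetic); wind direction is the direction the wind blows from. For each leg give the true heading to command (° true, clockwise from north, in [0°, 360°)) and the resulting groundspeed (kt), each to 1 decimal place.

Leg 1: heading=356.8°, groundspeed=213.9 kt
Leg 2: heading=252.0°, groundspeed=153.4 kt
Leg 3: heading=81.6°, groundspeed=232.0 kt

Leg 1: desired track 6.7°; wind correction -9.9° → command heading 356.8°, groundspeed 213.9 kt
Leg 2: desired track 254.8°; wind correction -2.8° → command heading 252.0°, groundspeed 153.4 kt
Leg 3: desired track 78.1°; wind correction +3.5° → command heading 81.6°, groundspeed 232.0 kt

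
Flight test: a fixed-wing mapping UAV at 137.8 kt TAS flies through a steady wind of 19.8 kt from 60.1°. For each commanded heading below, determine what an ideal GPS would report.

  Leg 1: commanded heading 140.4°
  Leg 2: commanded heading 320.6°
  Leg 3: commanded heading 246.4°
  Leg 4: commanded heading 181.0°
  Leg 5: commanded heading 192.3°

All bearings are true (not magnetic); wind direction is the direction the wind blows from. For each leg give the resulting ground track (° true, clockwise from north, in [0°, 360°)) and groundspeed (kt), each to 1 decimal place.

Leg 1: heading 140.4°; drift +8.3° → track 148.7°, groundspeed 135.9 kt
Leg 2: heading 320.6°; drift -7.9° → track 312.7°, groundspeed 142.4 kt
Leg 3: heading 246.4°; drift -0.8° → track 245.6°, groundspeed 157.5 kt
Leg 4: heading 181.0°; drift +6.6° → track 187.6°, groundspeed 148.9 kt
Leg 5: heading 192.3°; drift +5.5° → track 197.8°, groundspeed 151.8 kt

Leg 1: track=148.7°, groundspeed=135.9 kt
Leg 2: track=312.7°, groundspeed=142.4 kt
Leg 3: track=245.6°, groundspeed=157.5 kt
Leg 4: track=187.6°, groundspeed=148.9 kt
Leg 5: track=197.8°, groundspeed=151.8 kt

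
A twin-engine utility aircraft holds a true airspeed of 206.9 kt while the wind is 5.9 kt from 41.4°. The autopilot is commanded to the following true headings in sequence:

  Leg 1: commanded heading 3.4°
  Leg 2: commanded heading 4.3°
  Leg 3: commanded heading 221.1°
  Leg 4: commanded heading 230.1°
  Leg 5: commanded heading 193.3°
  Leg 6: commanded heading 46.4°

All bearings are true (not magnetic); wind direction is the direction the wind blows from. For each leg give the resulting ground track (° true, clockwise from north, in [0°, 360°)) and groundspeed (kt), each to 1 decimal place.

Leg 1: heading 3.4°; drift -1.0° → track 2.4°, groundspeed 202.3 kt
Leg 2: heading 4.3°; drift -1.0° → track 3.3°, groundspeed 202.2 kt
Leg 3: heading 221.1°; drift +0.0° → track 221.1°, groundspeed 212.8 kt
Leg 4: heading 230.1°; drift -0.2° → track 229.9°, groundspeed 212.7 kt
Leg 5: heading 193.3°; drift +0.8° → track 194.1°, groundspeed 212.1 kt
Leg 6: heading 46.4°; drift +0.1° → track 46.5°, groundspeed 201.0 kt

Leg 1: track=2.4°, groundspeed=202.3 kt
Leg 2: track=3.3°, groundspeed=202.2 kt
Leg 3: track=221.1°, groundspeed=212.8 kt
Leg 4: track=229.9°, groundspeed=212.7 kt
Leg 5: track=194.1°, groundspeed=212.1 kt
Leg 6: track=46.5°, groundspeed=201.0 kt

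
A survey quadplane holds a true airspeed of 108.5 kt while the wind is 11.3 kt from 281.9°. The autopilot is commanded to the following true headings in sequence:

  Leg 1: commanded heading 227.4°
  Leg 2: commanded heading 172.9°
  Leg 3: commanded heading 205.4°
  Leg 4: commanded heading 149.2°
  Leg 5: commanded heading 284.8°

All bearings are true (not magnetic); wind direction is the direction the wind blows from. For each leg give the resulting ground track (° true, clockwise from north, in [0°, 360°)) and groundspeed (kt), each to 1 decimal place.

Leg 1: track=222.2°, groundspeed=102.4 kt
Leg 2: track=167.5°, groundspeed=112.7 kt
Leg 3: track=199.5°, groundspeed=106.4 kt
Leg 4: track=145.1°, groundspeed=116.5 kt
Leg 5: track=285.1°, groundspeed=97.2 kt

Leg 1: heading 227.4°; drift -5.2° → track 222.2°, groundspeed 102.4 kt
Leg 2: heading 172.9°; drift -5.4° → track 167.5°, groundspeed 112.7 kt
Leg 3: heading 205.4°; drift -5.9° → track 199.5°, groundspeed 106.4 kt
Leg 4: heading 149.2°; drift -4.1° → track 145.1°, groundspeed 116.5 kt
Leg 5: heading 284.8°; drift +0.3° → track 285.1°, groundspeed 97.2 kt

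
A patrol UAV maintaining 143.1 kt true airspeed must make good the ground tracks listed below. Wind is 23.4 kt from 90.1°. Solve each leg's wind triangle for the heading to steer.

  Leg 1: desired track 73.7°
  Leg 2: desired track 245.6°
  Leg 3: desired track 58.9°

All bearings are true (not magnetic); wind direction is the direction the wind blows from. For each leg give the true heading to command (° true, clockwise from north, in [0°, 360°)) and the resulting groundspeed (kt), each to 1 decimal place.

Leg 1: heading=76.3°, groundspeed=120.5 kt
Leg 2: heading=241.7°, groundspeed=164.1 kt
Leg 3: heading=63.8°, groundspeed=122.6 kt

Leg 1: desired track 73.7°; wind correction +2.6° → command heading 76.3°, groundspeed 120.5 kt
Leg 2: desired track 245.6°; wind correction -3.9° → command heading 241.7°, groundspeed 164.1 kt
Leg 3: desired track 58.9°; wind correction +4.9° → command heading 63.8°, groundspeed 122.6 kt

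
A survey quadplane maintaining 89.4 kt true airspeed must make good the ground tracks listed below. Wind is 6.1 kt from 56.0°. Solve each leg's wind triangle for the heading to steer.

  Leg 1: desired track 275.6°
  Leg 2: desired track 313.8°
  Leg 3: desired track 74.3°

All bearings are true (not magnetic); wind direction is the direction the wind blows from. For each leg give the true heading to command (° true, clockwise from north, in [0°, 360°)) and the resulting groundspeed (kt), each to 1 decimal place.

Leg 1: heading=278.1°, groundspeed=94.0 kt
Leg 2: heading=317.6°, groundspeed=90.5 kt
Leg 3: heading=73.1°, groundspeed=83.6 kt

Leg 1: desired track 275.6°; wind correction +2.5° → command heading 278.1°, groundspeed 94.0 kt
Leg 2: desired track 313.8°; wind correction +3.8° → command heading 317.6°, groundspeed 90.5 kt
Leg 3: desired track 74.3°; wind correction -1.2° → command heading 73.1°, groundspeed 83.6 kt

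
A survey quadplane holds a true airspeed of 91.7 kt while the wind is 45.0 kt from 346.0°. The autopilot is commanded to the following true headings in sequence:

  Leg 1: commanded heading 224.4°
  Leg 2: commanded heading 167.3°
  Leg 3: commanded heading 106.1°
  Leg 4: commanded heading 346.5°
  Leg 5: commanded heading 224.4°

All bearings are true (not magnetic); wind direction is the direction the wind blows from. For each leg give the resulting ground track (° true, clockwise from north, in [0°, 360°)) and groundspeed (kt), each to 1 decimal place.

Leg 1: heading 224.4°; drift -18.4° → track 206.0°, groundspeed 121.5 kt
Leg 2: heading 167.3°; drift -0.4° → track 166.9°, groundspeed 136.7 kt
Leg 3: heading 106.1°; drift +18.8° → track 124.9°, groundspeed 120.7 kt
Leg 4: heading 346.5°; drift +0.5° → track 347.0°, groundspeed 46.7 kt
Leg 5: heading 224.4°; drift -18.4° → track 206.0°, groundspeed 121.5 kt

Leg 1: track=206.0°, groundspeed=121.5 kt
Leg 2: track=166.9°, groundspeed=136.7 kt
Leg 3: track=124.9°, groundspeed=120.7 kt
Leg 4: track=347.0°, groundspeed=46.7 kt
Leg 5: track=206.0°, groundspeed=121.5 kt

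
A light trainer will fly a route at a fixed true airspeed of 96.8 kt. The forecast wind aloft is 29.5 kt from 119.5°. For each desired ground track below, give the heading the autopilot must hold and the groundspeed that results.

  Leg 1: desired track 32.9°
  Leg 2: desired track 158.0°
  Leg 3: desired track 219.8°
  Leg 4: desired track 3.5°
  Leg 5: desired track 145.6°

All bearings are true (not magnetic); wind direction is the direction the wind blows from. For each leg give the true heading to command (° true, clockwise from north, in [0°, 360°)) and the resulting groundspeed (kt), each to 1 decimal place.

Leg 1: heading=50.6°, groundspeed=90.5 kt
Leg 2: heading=147.1°, groundspeed=72.0 kt
Leg 3: heading=202.4°, groundspeed=97.6 kt
Leg 4: heading=19.4°, groundspeed=106.0 kt
Leg 5: heading=137.9°, groundspeed=69.4 kt

Leg 1: desired track 32.9°; wind correction +17.7° → command heading 50.6°, groundspeed 90.5 kt
Leg 2: desired track 158.0°; wind correction -10.9° → command heading 147.1°, groundspeed 72.0 kt
Leg 3: desired track 219.8°; wind correction -17.4° → command heading 202.4°, groundspeed 97.6 kt
Leg 4: desired track 3.5°; wind correction +15.9° → command heading 19.4°, groundspeed 106.0 kt
Leg 5: desired track 145.6°; wind correction -7.7° → command heading 137.9°, groundspeed 69.4 kt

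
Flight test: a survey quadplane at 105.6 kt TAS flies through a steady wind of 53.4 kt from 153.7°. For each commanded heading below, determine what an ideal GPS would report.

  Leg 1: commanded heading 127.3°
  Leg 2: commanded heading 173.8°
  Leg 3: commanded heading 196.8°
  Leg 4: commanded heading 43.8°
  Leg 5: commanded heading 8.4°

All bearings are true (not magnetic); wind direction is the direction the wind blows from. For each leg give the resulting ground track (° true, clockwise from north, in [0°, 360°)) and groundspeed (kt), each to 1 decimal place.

Leg 1: track=105.0°, groundspeed=62.5 kt
Leg 2: track=192.1°, groundspeed=58.4 kt
Leg 3: track=225.5°, groundspeed=75.9 kt
Leg 4: track=21.7°, groundspeed=133.6 kt
Leg 5: track=356.9°, groundspeed=152.6 kt

Leg 1: heading 127.3°; drift -22.3° → track 105.0°, groundspeed 62.5 kt
Leg 2: heading 173.8°; drift +18.3° → track 192.1°, groundspeed 58.4 kt
Leg 3: heading 196.8°; drift +28.7° → track 225.5°, groundspeed 75.9 kt
Leg 4: heading 43.8°; drift -22.1° → track 21.7°, groundspeed 133.6 kt
Leg 5: heading 8.4°; drift -11.5° → track 356.9°, groundspeed 152.6 kt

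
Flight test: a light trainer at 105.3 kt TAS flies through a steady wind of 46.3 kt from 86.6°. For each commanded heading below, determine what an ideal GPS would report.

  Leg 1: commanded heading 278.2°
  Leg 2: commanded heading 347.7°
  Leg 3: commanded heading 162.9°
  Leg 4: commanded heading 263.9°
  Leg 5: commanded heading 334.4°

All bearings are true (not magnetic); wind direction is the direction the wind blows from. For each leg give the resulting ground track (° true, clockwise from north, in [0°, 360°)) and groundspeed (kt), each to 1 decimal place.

Leg 1: track=274.7°, groundspeed=150.9 kt
Leg 2: track=325.6°, groundspeed=121.4 kt
Leg 3: track=188.4°, groundspeed=104.5 kt
Leg 4: track=264.7°, groundspeed=151.6 kt
Leg 5: track=315.2°, groundspeed=130.1 kt

Leg 1: heading 278.2°; drift -3.5° → track 274.7°, groundspeed 150.9 kt
Leg 2: heading 347.7°; drift -22.1° → track 325.6°, groundspeed 121.4 kt
Leg 3: heading 162.9°; drift +25.5° → track 188.4°, groundspeed 104.5 kt
Leg 4: heading 263.9°; drift +0.8° → track 264.7°, groundspeed 151.6 kt
Leg 5: heading 334.4°; drift -19.2° → track 315.2°, groundspeed 130.1 kt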